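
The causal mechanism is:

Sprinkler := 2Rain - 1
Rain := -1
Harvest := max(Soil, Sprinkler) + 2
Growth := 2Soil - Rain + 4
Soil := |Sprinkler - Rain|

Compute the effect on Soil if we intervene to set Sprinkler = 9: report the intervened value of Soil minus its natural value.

8

The intervention breaks the incoming arrows to Sprinkler: Sprinkler := 2Rain - 1 no longer applies, and Sprinkler = 9.
Soil = |Sprinkler - Rain|  [with Sprinkler=9, Rain=-1]  = 10
Without intervention: Sprinkler = 2Rain - 1  [with Rain=-1]  = -3; Soil = |Sprinkler - Rain|  [with Sprinkler=-3, Rain=-1]  = 2.
Change = 10 − 2 = 8.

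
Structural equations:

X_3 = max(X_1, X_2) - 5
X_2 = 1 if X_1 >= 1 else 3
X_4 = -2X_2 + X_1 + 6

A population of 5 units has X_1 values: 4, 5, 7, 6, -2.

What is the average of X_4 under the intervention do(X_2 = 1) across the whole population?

8

Under do(X_2=1), X_2's equation is replaced by X_2=1 for every unit. Per-unit X_4: 8, 9, 11, 10, 2. Mean = 8.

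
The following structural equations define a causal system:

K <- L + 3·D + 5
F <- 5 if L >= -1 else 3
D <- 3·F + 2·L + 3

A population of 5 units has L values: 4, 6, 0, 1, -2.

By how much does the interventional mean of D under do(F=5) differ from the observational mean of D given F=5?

-1.9

Every unit gets F=5 under the intervention. D values become 26, 30, 18, 20, 14; E[D|do(F=5)] = 21.6.
Conditioning on F=5 selects the 4 unit(s) with L ∈ {4, 6, 0, 1}. Their D values: 26, 30, 18, 20. Mean = 23.5.
Difference = 21.6 − 23.5 = -1.9.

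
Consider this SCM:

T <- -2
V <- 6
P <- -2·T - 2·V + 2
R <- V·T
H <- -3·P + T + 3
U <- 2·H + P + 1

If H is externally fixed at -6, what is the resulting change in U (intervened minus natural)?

-50

The intervention breaks the incoming arrows to H: H <- -3·P + T + 3 no longer applies, and H = -6.
P = -2·T - 2·V + 2  [with T=-2, V=6]  = -6
U = 2·H + P + 1  [with H=-6, P=-6]  = -17
Without intervention: P = -2·T - 2·V + 2  [with T=-2, V=6]  = -6; H = -3·P + T + 3  [with P=-6, T=-2]  = 19; U = 2·H + P + 1  [with H=19, P=-6]  = 33.
Change = -17 − 33 = -50.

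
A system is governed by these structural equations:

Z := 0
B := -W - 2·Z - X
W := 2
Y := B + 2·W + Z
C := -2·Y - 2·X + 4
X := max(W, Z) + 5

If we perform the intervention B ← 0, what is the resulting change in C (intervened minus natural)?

Under do(B=0), the mechanism B := -W - 2·Z - X is discarded; B is fixed at 0.
X = max(W, Z) + 5  [with W=2, Z=0]  = 7
Y = B + 2·W + Z  [with B=0, W=2, Z=0]  = 4
C = -2·Y - 2·X + 4  [with Y=4, X=7]  = -18
Without intervention: X = max(W, Z) + 5  [with W=2, Z=0]  = 7; B = -W - 2·Z - X  [with W=2, Z=0, X=7]  = -9; Y = B + 2·W + Z  [with B=-9, W=2, Z=0]  = -5; C = -2·Y - 2·X + 4  [with Y=-5, X=7]  = 0.
Change = -18 − 0 = -18.

-18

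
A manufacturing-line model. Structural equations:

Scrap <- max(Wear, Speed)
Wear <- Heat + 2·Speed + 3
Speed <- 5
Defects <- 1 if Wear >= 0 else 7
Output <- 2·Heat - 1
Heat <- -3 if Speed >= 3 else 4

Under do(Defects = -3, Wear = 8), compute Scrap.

The joint intervention fixes Defects = -3, Wear = 8, removing each variable's own equation.
Scrap = max(Wear, Speed)  [with Wear=8, Speed=5]  = 8

8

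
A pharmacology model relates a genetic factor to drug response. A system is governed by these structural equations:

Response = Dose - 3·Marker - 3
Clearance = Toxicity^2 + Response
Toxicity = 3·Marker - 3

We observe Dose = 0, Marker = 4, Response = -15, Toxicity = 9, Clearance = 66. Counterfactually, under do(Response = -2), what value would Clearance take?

do(Response=-2) replaces the equation Response = Dose - 3·Marker - 3 with the constant Response = -2.
Toxicity = 3·Marker - 3  [with Marker=4]  = 9
Clearance = Toxicity^2 + Response  [with Toxicity=9, Response=-2]  = 79

79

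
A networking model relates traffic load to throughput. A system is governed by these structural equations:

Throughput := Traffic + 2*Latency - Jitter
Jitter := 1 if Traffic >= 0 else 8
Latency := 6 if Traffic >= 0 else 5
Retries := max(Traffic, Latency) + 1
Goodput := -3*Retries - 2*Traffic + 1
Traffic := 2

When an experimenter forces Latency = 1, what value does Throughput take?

3

do(Latency=1) replaces the equation Latency := 6 if Traffic >= 0 else 5 with the constant Latency = 1.
Jitter = 1 if Traffic >= 0 else 8  [with Traffic=2]  = 1
Throughput = Traffic + 2*Latency - Jitter  [with Traffic=2, Latency=1, Jitter=1]  = 3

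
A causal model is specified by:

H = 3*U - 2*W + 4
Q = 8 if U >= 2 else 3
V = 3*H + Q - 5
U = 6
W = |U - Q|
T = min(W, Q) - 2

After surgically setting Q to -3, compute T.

-5

Under do(Q=-3), the mechanism Q = 8 if U >= 2 else 3 is discarded; Q is fixed at -3.
W = |U - Q|  [with U=6, Q=-3]  = 9
T = min(W, Q) - 2  [with W=9, Q=-3]  = -5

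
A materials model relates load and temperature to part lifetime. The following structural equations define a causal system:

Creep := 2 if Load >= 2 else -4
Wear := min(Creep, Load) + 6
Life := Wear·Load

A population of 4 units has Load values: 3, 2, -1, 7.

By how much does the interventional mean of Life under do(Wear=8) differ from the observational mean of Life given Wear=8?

do(Wear=8) breaks Wear's dependence on Load. With Wear=8 fixed, Life across the units is 24, 16, -8, 56, mean 22.
E[Life|Wear=8] averages over only the 3 units with Wear=8 (Load = 3, 2, 7): Life = 24, 16, 56, mean 32.
Difference = 22 − 32 = -10.

-10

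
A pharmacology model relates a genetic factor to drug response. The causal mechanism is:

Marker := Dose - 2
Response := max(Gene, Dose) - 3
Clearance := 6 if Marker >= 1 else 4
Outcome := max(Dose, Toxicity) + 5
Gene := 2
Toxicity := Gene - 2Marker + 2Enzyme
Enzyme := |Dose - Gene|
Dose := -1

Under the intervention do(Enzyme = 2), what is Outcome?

17

The intervention breaks the incoming arrows to Enzyme: Enzyme := |Dose - Gene| no longer applies, and Enzyme = 2.
Marker = Dose - 2  [with Dose=-1]  = -3
Toxicity = Gene - 2Marker + 2Enzyme  [with Gene=2, Marker=-3, Enzyme=2]  = 12
Outcome = max(Dose, Toxicity) + 5  [with Dose=-1, Toxicity=12]  = 17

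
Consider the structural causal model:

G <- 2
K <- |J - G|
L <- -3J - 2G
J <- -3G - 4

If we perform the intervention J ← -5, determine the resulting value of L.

11

The intervention breaks the incoming arrows to J: J <- -3G - 4 no longer applies, and J = -5.
L = -3J - 2G  [with J=-5, G=2]  = 11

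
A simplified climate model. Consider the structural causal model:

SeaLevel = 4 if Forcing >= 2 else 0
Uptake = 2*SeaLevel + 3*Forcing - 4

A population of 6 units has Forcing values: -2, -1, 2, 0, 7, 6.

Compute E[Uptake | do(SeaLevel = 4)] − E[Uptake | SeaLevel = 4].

-9

Under do(SeaLevel=4), SeaLevel's equation is replaced by SeaLevel=4 for every unit. Per-unit Uptake: -2, 1, 10, 4, 25, 22. Mean = 10.
E[Uptake|SeaLevel=4] averages over only the 3 units with SeaLevel=4 (Forcing = 2, 7, 6): Uptake = 10, 25, 22, mean 19.
Difference = 10 − 19 = -9.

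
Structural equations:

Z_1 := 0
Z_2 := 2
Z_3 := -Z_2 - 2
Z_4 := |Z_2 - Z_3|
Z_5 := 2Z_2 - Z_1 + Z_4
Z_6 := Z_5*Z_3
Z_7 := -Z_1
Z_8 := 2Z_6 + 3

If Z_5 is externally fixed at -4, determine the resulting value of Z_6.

The intervention breaks the incoming arrows to Z_5: Z_5 := 2Z_2 - Z_1 + Z_4 no longer applies, and Z_5 = -4.
Z_3 = -Z_2 - 2  [with Z_2=2]  = -4
Z_6 = Z_5*Z_3  [with Z_5=-4, Z_3=-4]  = 16

16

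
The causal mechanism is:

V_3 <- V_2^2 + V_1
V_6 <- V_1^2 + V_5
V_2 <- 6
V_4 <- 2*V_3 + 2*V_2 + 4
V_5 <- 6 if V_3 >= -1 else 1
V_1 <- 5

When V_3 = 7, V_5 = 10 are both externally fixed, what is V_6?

Setting V_3 = 7, V_5 = 10 by intervention discards those variables' equations.
V_6 = V_1^2 + V_5  [with V_1=5, V_5=10]  = 35

35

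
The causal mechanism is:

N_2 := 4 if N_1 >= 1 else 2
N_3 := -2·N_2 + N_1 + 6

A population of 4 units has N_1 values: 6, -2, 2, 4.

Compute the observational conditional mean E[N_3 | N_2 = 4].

2

Conditioning on N_2=4 selects the 3 unit(s) with N_1 ∈ {6, 2, 4}. Their N_3 values: 4, 0, 2. Mean = 2.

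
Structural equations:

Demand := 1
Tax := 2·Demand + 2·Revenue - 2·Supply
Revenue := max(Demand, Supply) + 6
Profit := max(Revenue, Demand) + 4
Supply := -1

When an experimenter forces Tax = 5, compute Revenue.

Under do(Tax=5), the mechanism Tax := 2·Demand + 2·Revenue - 2·Supply is discarded; Tax is fixed at 5.
Since Revenue is not a descendant of the intervened variable, it is unaffected.
Revenue = max(Demand, Supply) + 6  [with Demand=1, Supply=-1]  = 7

7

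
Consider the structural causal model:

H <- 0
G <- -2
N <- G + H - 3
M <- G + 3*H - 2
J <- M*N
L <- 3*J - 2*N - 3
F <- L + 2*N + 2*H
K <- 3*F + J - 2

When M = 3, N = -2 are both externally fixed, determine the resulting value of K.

-71

The joint intervention fixes M = 3, N = -2, removing each variable's own equation.
J = M*N  [with M=3, N=-2]  = -6
L = 3*J - 2*N - 3  [with J=-6, N=-2]  = -17
F = L + 2*N + 2*H  [with L=-17, N=-2, H=0]  = -21
K = 3*F + J - 2  [with F=-21, J=-6]  = -71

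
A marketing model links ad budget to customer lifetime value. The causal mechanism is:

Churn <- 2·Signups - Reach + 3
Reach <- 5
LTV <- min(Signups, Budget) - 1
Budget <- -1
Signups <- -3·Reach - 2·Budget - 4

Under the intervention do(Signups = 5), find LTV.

-2

do(Signups=5) replaces the equation Signups <- -3·Reach - 2·Budget - 4 with the constant Signups = 5.
LTV = min(Signups, Budget) - 1  [with Signups=5, Budget=-1]  = -2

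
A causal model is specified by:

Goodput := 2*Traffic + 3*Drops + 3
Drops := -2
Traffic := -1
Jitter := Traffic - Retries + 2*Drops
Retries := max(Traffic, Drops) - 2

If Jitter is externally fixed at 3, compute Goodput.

Intervening sets Jitter = 3 and removes its equation (Jitter := Traffic - Retries + 2*Drops).
No directed path runs from Jitter to Goodput, so Goodput keeps its natural value.
Goodput = 2*Traffic + 3*Drops + 3  [with Traffic=-1, Drops=-2]  = -5

-5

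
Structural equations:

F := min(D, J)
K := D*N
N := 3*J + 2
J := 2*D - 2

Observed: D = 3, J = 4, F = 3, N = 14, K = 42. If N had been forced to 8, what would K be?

24

Intervening sets N = 8 and removes its equation (N := 3*J + 2).
K = D*N  [with D=3, N=8]  = 24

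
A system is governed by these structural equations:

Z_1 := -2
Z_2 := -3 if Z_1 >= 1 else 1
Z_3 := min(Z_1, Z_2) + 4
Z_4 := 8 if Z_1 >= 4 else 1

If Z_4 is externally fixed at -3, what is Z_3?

2

Under do(Z_4=-3), the mechanism Z_4 := 8 if Z_1 >= 4 else 1 is discarded; Z_4 is fixed at -3.
Since Z_3 is not a descendant of the intervened variable, it is unaffected.
Z_2 = -3 if Z_1 >= 1 else 1  [with Z_1=-2]  = 1
Z_3 = min(Z_1, Z_2) + 4  [with Z_1=-2, Z_2=1]  = 2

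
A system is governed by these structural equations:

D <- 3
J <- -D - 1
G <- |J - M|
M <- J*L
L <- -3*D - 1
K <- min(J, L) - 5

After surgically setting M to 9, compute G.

Intervening sets M = 9 and removes its equation (M <- J*L).
J = -D - 1  [with D=3]  = -4
G = |J - M|  [with J=-4, M=9]  = 13

13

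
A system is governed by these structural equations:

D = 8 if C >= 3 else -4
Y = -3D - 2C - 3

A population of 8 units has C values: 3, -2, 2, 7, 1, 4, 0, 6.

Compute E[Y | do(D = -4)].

3.75

Every unit gets D=-4 under the intervention. Y values become 3, 13, 5, -5, 7, 1, 9, -3; E[Y|do(D=-4)] = 3.75.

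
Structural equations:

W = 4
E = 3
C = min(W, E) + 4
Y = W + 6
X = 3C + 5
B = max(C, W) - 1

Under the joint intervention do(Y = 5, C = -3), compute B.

The joint intervention fixes Y = 5, C = -3, removing each variable's own equation.
B = max(C, W) - 1  [with C=-3, W=4]  = 3

3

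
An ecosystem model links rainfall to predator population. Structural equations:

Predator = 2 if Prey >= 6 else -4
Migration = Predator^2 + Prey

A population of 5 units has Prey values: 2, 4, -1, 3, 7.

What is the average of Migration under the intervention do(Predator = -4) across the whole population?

Under do(Predator=-4), Predator's equation is replaced by Predator=-4 for every unit. Per-unit Migration: 18, 20, 15, 19, 23. Mean = 19.

19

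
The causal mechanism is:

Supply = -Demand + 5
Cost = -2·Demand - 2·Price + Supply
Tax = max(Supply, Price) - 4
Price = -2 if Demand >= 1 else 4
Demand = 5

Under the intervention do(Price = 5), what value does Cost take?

Under do(Price=5), the mechanism Price = -2 if Demand >= 1 else 4 is discarded; Price is fixed at 5.
Supply = -Demand + 5  [with Demand=5]  = 0
Cost = -2·Demand - 2·Price + Supply  [with Demand=5, Price=5, Supply=0]  = -20

-20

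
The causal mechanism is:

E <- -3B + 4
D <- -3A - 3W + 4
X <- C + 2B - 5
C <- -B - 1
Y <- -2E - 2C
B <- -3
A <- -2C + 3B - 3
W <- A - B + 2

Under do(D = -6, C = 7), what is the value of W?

The joint intervention fixes D = -6, C = 7, removing each variable's own equation.
A = -2C + 3B - 3  [with C=7, B=-3]  = -26
W = A - B + 2  [with A=-26, B=-3]  = -21

-21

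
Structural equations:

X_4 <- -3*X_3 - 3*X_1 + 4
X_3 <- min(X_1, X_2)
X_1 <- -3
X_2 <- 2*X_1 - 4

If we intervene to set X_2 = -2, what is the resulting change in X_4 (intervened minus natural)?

-21

Under do(X_2=-2), the mechanism X_2 <- 2*X_1 - 4 is discarded; X_2 is fixed at -2.
X_3 = min(X_1, X_2)  [with X_1=-3, X_2=-2]  = -3
X_4 = -3*X_3 - 3*X_1 + 4  [with X_3=-3, X_1=-3]  = 22
Without intervention: X_2 = 2*X_1 - 4  [with X_1=-3]  = -10; X_3 = min(X_1, X_2)  [with X_1=-3, X_2=-10]  = -10; X_4 = -3*X_3 - 3*X_1 + 4  [with X_3=-10, X_1=-3]  = 43.
Change = 22 − 43 = -21.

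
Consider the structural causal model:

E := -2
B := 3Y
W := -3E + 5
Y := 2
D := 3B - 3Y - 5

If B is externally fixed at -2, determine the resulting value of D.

The intervention breaks the incoming arrows to B: B := 3Y no longer applies, and B = -2.
D = 3B - 3Y - 5  [with B=-2, Y=2]  = -17

-17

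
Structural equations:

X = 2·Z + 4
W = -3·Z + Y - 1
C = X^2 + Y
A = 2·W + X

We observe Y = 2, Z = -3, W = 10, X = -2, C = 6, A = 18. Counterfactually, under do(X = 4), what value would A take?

24

Under do(X=4), the mechanism X = 2·Z + 4 is discarded; X is fixed at 4.
W = -3·Z + Y - 1  [with Z=-3, Y=2]  = 10
A = 2·W + X  [with W=10, X=4]  = 24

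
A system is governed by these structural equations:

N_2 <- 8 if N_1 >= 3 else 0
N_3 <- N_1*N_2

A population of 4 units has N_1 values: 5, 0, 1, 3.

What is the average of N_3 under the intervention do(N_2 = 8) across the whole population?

18

do(N_2=8) breaks N_2's dependence on N_1. With N_2=8 fixed, N_3 across the units is 40, 0, 8, 24, mean 18.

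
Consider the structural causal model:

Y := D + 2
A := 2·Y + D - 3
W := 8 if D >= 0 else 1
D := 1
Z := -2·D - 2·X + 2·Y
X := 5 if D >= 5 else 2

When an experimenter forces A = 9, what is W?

The intervention breaks the incoming arrows to A: A := 2·Y + D - 3 no longer applies, and A = 9.
W is not downstream of the intervention, so its value is determined by the original equations.
W = 8 if D >= 0 else 1  [with D=1]  = 8

8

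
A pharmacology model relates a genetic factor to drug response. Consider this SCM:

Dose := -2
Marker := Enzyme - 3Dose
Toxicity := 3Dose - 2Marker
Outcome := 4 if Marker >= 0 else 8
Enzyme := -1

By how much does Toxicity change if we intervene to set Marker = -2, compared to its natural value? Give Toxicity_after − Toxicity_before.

14

The intervention breaks the incoming arrows to Marker: Marker := Enzyme - 3Dose no longer applies, and Marker = -2.
Toxicity = 3Dose - 2Marker  [with Dose=-2, Marker=-2]  = -2
Without intervention: Marker = Enzyme - 3Dose  [with Enzyme=-1, Dose=-2]  = 5; Toxicity = 3Dose - 2Marker  [with Dose=-2, Marker=5]  = -16.
Change = -2 − (-16) = 14.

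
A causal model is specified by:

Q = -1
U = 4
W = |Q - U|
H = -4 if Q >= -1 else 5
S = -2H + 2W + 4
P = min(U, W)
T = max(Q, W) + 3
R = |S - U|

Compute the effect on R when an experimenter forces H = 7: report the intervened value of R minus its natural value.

do(H=7) replaces the equation H = -4 if Q >= -1 else 5 with the constant H = 7.
W = |Q - U|  [with Q=-1, U=4]  = 5
S = -2H + 2W + 4  [with H=7, W=5]  = 0
R = |S - U|  [with S=0, U=4]  = 4
Without intervention: W = |Q - U|  [with Q=-1, U=4]  = 5; H = -4 if Q >= -1 else 5  [with Q=-1]  = -4; S = -2H + 2W + 4  [with H=-4, W=5]  = 22; R = |S - U|  [with S=22, U=4]  = 18.
Change = 4 − 18 = -14.

-14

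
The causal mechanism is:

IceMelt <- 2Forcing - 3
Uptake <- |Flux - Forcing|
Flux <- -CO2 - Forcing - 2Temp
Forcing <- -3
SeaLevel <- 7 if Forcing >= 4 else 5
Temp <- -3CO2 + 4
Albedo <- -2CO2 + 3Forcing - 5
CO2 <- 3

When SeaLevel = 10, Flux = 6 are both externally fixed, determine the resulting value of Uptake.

9

The joint intervention fixes SeaLevel = 10, Flux = 6, removing each variable's own equation.
Uptake = |Flux - Forcing|  [with Flux=6, Forcing=-3]  = 9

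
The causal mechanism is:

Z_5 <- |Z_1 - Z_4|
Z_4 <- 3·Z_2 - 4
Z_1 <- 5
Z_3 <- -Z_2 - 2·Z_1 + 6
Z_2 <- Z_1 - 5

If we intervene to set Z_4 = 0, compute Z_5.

Intervening sets Z_4 = 0 and removes its equation (Z_4 <- 3·Z_2 - 4).
Z_5 = |Z_1 - Z_4|  [with Z_1=5, Z_4=0]  = 5

5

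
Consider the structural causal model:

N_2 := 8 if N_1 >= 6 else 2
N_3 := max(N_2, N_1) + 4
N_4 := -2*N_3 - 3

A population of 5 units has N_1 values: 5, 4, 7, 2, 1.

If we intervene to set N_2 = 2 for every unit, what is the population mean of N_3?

8

The intervention sets N_2=2 in all 5 units regardless of N_1. Recomputing N_3 per unit gives 9, 8, 11, 6, 6; average 8.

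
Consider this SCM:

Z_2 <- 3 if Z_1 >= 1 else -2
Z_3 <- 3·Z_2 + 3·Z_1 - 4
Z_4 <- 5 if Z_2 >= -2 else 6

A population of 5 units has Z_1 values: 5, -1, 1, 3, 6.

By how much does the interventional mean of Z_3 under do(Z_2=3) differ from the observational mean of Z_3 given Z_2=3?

-2.85

Under do(Z_2=3), Z_2's equation is replaced by Z_2=3 for every unit. Per-unit Z_3: 20, 2, 8, 14, 23. Mean = 13.4.
Conditioning on Z_2=3 selects the 4 unit(s) with Z_1 ∈ {5, 1, 3, 6}. Their Z_3 values: 20, 8, 14, 23. Mean = 16.25.
Difference = 13.4 − 16.25 = -2.85.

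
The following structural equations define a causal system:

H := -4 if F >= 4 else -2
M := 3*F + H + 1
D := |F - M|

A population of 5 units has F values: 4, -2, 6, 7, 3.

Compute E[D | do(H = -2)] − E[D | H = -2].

3.2

Every unit gets H=-2 under the intervention. D values become 7, 5, 11, 13, 5; E[D|do(H=-2)] = 8.2.
Observing H=-2 restricts to units where H's equation naturally yields -2: F ∈ {-2, 3}. In that subpopulation D = 5, 5, mean 5.
Difference = 8.2 − 5 = 3.2.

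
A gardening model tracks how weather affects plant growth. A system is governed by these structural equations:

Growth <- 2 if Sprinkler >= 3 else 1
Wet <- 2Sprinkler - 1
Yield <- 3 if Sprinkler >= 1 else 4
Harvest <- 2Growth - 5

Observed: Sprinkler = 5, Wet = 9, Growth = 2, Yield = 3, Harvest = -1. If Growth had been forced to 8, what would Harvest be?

do(Growth=8) replaces the equation Growth <- 2 if Sprinkler >= 3 else 1 with the constant Growth = 8.
Harvest = 2Growth - 5  [with Growth=8]  = 11

11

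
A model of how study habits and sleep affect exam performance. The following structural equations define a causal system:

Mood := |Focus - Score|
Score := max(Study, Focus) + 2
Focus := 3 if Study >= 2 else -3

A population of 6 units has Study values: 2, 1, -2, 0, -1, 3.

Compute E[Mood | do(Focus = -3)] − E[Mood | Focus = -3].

Under do(Focus=-3), Focus's equation is replaced by Focus=-3 for every unit. Per-unit Mood: 7, 6, 3, 5, 4, 8. Mean = 5.5.
Observing Focus=-3 restricts to units where Focus's equation naturally yields -3: Study ∈ {1, -2, 0, -1}. In that subpopulation Mood = 6, 3, 5, 4, mean 4.5.
Difference = 5.5 − 4.5 = 1.

1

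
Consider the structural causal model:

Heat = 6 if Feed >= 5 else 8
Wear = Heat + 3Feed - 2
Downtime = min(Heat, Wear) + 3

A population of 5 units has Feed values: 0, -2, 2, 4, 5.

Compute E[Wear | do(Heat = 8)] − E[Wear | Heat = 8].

2.4

The intervention sets Heat=8 in all 5 units regardless of Feed. Recomputing Wear per unit gives 6, 0, 12, 18, 21; average 11.4.
E[Wear|Heat=8] averages over only the 4 units with Heat=8 (Feed = 0, -2, 2, 4): Wear = 6, 0, 12, 18, mean 9.
Difference = 11.4 − 9 = 2.4.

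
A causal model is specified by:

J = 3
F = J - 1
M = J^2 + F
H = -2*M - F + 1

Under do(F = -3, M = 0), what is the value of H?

4

Setting F = -3, M = 0 by intervention discards those variables' equations.
H = -2*M - F + 1  [with M=0, F=-3]  = 4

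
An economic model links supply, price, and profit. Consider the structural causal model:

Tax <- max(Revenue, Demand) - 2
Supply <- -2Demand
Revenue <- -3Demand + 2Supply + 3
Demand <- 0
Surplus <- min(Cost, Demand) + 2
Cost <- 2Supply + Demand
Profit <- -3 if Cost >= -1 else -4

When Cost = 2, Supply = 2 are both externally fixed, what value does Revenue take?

The joint intervention fixes Cost = 2, Supply = 2, removing each variable's own equation.
Revenue = -3Demand + 2Supply + 3  [with Demand=0, Supply=2]  = 7

7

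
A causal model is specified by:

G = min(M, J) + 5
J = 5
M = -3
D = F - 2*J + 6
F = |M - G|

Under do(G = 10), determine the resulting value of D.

do(G=10) replaces the equation G = min(M, J) + 5 with the constant G = 10.
F = |M - G|  [with M=-3, G=10]  = 13
D = F - 2*J + 6  [with F=13, J=5]  = 9

9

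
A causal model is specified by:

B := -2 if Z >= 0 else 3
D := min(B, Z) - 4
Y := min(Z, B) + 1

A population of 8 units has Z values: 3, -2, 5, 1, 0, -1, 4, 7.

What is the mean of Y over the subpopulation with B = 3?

Observing B=3 restricts to units where B's equation naturally yields 3: Z ∈ {-2, -1}. In that subpopulation Y = -1, 0, mean -0.5.

-0.5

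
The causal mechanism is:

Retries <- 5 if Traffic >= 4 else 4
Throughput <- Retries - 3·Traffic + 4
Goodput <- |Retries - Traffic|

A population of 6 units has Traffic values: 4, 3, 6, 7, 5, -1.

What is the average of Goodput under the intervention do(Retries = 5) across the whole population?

The intervention sets Retries=5 in all 6 units regardless of Traffic. Recomputing Goodput per unit gives 1, 2, 1, 2, 0, 6; average 2.

2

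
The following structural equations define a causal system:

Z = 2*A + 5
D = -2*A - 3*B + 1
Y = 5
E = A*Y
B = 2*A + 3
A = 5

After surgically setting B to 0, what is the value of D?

do(B=0) replaces the equation B = 2*A + 3 with the constant B = 0.
D = -2*A - 3*B + 1  [with A=5, B=0]  = -9

-9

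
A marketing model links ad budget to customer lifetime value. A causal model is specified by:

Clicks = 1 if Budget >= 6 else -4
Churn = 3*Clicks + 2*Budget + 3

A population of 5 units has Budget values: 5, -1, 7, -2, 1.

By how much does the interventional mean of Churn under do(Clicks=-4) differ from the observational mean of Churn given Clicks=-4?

The intervention sets Clicks=-4 in all 5 units regardless of Budget. Recomputing Churn per unit gives 1, -11, 5, -13, -7; average -5.
Observing Clicks=-4 restricts to units where Clicks's equation naturally yields -4: Budget ∈ {5, -1, -2, 1}. In that subpopulation Churn = 1, -11, -13, -7, mean -7.5.
Difference = -5 − (-7.5) = 2.5.

2.5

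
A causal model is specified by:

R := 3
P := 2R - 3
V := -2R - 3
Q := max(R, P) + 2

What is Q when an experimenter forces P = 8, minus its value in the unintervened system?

5

Under do(P=8), the mechanism P := 2R - 3 is discarded; P is fixed at 8.
Q = max(R, P) + 2  [with R=3, P=8]  = 10
Without intervention: P = 2R - 3  [with R=3]  = 3; Q = max(R, P) + 2  [with R=3, P=3]  = 5.
Change = 10 − 5 = 5.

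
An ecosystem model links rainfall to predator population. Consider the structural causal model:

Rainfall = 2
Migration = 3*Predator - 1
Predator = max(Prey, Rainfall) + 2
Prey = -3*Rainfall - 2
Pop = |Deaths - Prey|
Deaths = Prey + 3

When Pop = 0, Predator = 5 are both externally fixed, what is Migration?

14

Under do(Pop = 0, Predator = 5), each intervened variable's structural equation is replaced by its fixed value.
Migration = 3*Predator - 1  [with Predator=5]  = 14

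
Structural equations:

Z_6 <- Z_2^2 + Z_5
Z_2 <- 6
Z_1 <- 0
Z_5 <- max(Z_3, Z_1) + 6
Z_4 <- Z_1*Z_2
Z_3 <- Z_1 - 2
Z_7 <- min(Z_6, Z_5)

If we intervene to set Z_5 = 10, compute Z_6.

46

The intervention breaks the incoming arrows to Z_5: Z_5 <- max(Z_3, Z_1) + 6 no longer applies, and Z_5 = 10.
Z_6 = Z_2^2 + Z_5  [with Z_2=6, Z_5=10]  = 46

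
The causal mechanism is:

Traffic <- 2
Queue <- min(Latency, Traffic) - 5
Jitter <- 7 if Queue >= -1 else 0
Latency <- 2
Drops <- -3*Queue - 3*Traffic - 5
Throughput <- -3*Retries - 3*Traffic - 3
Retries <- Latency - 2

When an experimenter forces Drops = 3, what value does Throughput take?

The intervention breaks the incoming arrows to Drops: Drops <- -3*Queue - 3*Traffic - 5 no longer applies, and Drops = 3.
No directed path runs from Drops to Throughput, so Throughput keeps its natural value.
Retries = Latency - 2  [with Latency=2]  = 0
Throughput = -3*Retries - 3*Traffic - 3  [with Retries=0, Traffic=2]  = -9

-9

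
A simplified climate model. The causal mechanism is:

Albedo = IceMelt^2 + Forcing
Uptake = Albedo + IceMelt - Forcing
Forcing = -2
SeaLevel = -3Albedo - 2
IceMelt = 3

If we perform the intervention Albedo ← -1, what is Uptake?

do(Albedo=-1) replaces the equation Albedo = IceMelt^2 + Forcing with the constant Albedo = -1.
Uptake = Albedo + IceMelt - Forcing  [with Albedo=-1, IceMelt=3, Forcing=-2]  = 4

4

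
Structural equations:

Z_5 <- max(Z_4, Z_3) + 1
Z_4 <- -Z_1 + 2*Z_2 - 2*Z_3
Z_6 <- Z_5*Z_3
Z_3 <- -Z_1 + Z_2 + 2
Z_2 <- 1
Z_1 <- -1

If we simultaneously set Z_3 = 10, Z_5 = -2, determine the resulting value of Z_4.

The joint intervention fixes Z_3 = 10, Z_5 = -2, removing each variable's own equation.
Z_4 = -Z_1 + 2*Z_2 - 2*Z_3  [with Z_1=-1, Z_2=1, Z_3=10]  = -17

-17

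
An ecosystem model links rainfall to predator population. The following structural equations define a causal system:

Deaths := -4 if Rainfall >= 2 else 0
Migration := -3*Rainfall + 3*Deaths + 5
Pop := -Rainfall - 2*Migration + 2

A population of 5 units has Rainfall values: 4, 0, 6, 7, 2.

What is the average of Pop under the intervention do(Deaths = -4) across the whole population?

Every unit gets Deaths=-4 under the intervention. Pop values become 36, 16, 46, 51, 26; E[Pop|do(Deaths=-4)] = 35.

35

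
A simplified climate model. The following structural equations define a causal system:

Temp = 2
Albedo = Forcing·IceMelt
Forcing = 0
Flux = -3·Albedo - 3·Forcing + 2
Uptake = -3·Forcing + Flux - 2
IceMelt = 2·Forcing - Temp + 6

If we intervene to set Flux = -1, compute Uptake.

The intervention breaks the incoming arrows to Flux: Flux = -3·Albedo - 3·Forcing + 2 no longer applies, and Flux = -1.
Uptake = -3·Forcing + Flux - 2  [with Forcing=0, Flux=-1]  = -3

-3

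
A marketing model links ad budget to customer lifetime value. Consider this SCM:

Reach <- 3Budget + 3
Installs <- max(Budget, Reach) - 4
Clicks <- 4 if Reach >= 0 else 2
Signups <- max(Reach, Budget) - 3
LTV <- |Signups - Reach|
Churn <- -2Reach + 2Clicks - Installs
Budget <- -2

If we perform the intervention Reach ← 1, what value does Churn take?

9

Under do(Reach=1), the mechanism Reach <- 3Budget + 3 is discarded; Reach is fixed at 1.
Clicks = 4 if Reach >= 0 else 2  [with Reach=1]  = 4
Installs = max(Budget, Reach) - 4  [with Budget=-2, Reach=1]  = -3
Churn = -2Reach + 2Clicks - Installs  [with Reach=1, Clicks=4, Installs=-3]  = 9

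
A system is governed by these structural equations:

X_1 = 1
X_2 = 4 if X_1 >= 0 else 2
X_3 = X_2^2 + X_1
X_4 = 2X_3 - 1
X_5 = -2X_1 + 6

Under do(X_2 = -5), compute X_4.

51

Under do(X_2=-5), the mechanism X_2 = 4 if X_1 >= 0 else 2 is discarded; X_2 is fixed at -5.
X_3 = X_2^2 + X_1  [with X_2=-5, X_1=1]  = 26
X_4 = 2X_3 - 1  [with X_3=26]  = 51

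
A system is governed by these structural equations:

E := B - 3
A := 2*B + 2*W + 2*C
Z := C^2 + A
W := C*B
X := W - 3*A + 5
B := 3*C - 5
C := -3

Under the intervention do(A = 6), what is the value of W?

42

Under do(A=6), the mechanism A := 2*B + 2*W + 2*C is discarded; A is fixed at 6.
Since W is not a descendant of the intervened variable, it is unaffected.
B = 3*C - 5  [with C=-3]  = -14
W = C*B  [with C=-3, B=-14]  = 42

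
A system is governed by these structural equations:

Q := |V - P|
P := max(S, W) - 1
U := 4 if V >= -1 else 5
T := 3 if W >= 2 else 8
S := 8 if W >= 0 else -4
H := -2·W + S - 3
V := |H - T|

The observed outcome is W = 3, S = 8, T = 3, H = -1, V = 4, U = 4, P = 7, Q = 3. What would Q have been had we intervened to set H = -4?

do(H=-4) replaces the equation H := -2·W + S - 3 with the constant H = -4.
S = 8 if W >= 0 else -4  [with W=3]  = 8
T = 3 if W >= 2 else 8  [with W=3]  = 3
V = |H - T|  [with H=-4, T=3]  = 7
P = max(S, W) - 1  [with S=8, W=3]  = 7
Q = |V - P|  [with V=7, P=7]  = 0

0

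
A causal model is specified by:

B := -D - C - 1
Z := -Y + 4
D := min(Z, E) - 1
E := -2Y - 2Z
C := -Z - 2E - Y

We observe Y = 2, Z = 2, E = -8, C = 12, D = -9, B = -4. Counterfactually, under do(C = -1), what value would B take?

9

Under do(C=-1), the mechanism C := -Z - 2E - Y is discarded; C is fixed at -1.
Z = -Y + 4  [with Y=2]  = 2
E = -2Y - 2Z  [with Y=2, Z=2]  = -8
D = min(Z, E) - 1  [with Z=2, E=-8]  = -9
B = -D - C - 1  [with D=-9, C=-1]  = 9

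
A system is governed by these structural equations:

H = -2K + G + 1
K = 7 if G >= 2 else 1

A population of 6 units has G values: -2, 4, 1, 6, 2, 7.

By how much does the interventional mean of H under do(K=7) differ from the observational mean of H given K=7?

do(K=7) breaks K's dependence on G. With K=7 fixed, H across the units is -15, -9, -12, -7, -11, -6, mean -10.
E[H|K=7] averages over only the 4 units with K=7 (G = 4, 6, 2, 7): H = -9, -7, -11, -6, mean -8.25.
Difference = -10 − (-8.25) = -1.75.

-1.75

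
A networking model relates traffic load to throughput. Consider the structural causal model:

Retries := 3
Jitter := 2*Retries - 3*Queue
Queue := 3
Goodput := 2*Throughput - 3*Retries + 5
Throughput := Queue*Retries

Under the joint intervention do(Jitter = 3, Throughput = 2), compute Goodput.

0

Setting Jitter = 3, Throughput = 2 by intervention discards those variables' equations.
Goodput = 2*Throughput - 3*Retries + 5  [with Throughput=2, Retries=3]  = 0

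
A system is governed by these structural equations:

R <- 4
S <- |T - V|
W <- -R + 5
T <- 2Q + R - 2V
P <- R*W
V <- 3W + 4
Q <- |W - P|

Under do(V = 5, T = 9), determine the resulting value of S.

Under do(V = 5, T = 9), each intervened variable's structural equation is replaced by its fixed value.
S = |T - V|  [with T=9, V=5]  = 4

4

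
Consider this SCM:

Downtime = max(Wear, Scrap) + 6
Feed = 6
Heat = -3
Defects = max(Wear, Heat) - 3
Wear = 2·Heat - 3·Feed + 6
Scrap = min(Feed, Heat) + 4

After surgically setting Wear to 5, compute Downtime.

11

The intervention breaks the incoming arrows to Wear: Wear = 2·Heat - 3·Feed + 6 no longer applies, and Wear = 5.
Scrap = min(Feed, Heat) + 4  [with Feed=6, Heat=-3]  = 1
Downtime = max(Wear, Scrap) + 6  [with Wear=5, Scrap=1]  = 11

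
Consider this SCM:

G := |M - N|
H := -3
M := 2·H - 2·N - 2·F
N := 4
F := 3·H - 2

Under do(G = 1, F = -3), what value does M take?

-8

Under do(G = 1, F = -3), each intervened variable's structural equation is replaced by its fixed value.
M = 2·H - 2·N - 2·F  [with H=-3, N=4, F=-3]  = -8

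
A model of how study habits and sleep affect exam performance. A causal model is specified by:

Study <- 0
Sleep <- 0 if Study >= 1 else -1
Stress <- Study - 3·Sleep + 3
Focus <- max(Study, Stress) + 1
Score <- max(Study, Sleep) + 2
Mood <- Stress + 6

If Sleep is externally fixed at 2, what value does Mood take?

3

Under do(Sleep=2), the mechanism Sleep <- 0 if Study >= 1 else -1 is discarded; Sleep is fixed at 2.
Stress = Study - 3·Sleep + 3  [with Study=0, Sleep=2]  = -3
Mood = Stress + 6  [with Stress=-3]  = 3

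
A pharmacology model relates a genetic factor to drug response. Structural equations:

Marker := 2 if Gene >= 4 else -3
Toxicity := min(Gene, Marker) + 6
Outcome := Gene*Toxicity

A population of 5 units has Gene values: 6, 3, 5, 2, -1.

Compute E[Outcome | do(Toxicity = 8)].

Under do(Toxicity=8), Toxicity's equation is replaced by Toxicity=8 for every unit. Per-unit Outcome: 48, 24, 40, 16, -8. Mean = 24.

24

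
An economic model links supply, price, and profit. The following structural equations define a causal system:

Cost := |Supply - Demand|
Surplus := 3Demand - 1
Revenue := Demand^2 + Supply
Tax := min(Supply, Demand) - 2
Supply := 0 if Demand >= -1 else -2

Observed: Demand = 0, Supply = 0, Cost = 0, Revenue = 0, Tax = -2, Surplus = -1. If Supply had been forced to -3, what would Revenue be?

Under do(Supply=-3), the mechanism Supply := 0 if Demand >= -1 else -2 is discarded; Supply is fixed at -3.
Revenue = Demand^2 + Supply  [with Demand=0, Supply=-3]  = -3

-3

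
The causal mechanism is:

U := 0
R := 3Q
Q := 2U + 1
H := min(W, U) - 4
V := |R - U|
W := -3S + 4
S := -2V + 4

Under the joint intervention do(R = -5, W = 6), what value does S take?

-6

The joint intervention fixes R = -5, W = 6, removing each variable's own equation.
V = |R - U|  [with R=-5, U=0]  = 5
S = -2V + 4  [with V=5]  = -6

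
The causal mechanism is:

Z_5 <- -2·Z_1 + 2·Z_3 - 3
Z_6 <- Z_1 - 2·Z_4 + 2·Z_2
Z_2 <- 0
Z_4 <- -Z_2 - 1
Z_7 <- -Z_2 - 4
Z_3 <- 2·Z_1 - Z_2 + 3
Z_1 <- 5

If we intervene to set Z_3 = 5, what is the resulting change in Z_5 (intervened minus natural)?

do(Z_3=5) replaces the equation Z_3 <- 2·Z_1 - Z_2 + 3 with the constant Z_3 = 5.
Z_5 = -2·Z_1 + 2·Z_3 - 3  [with Z_1=5, Z_3=5]  = -3
Without intervention: Z_3 = 2·Z_1 - Z_2 + 3  [with Z_1=5, Z_2=0]  = 13; Z_5 = -2·Z_1 + 2·Z_3 - 3  [with Z_1=5, Z_3=13]  = 13.
Change = -3 − 13 = -16.

-16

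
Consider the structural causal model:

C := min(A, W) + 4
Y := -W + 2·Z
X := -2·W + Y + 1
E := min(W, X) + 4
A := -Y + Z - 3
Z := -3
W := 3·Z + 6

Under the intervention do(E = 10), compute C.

1

Intervening sets E = 10 and removes its equation (E := min(W, X) + 4).
No directed path runs from E to C, so C keeps its natural value.
W = 3·Z + 6  [with Z=-3]  = -3
Y = -W + 2·Z  [with W=-3, Z=-3]  = -3
A = -Y + Z - 3  [with Y=-3, Z=-3]  = -3
C = min(A, W) + 4  [with A=-3, W=-3]  = 1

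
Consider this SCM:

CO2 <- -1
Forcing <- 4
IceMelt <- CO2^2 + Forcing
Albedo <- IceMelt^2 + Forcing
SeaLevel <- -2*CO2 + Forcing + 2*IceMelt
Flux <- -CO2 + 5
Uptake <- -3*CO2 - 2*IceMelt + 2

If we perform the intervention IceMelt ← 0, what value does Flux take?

6

The intervention breaks the incoming arrows to IceMelt: IceMelt <- CO2^2 + Forcing no longer applies, and IceMelt = 0.
No directed path runs from IceMelt to Flux, so Flux keeps its natural value.
Flux = -CO2 + 5  [with CO2=-1]  = 6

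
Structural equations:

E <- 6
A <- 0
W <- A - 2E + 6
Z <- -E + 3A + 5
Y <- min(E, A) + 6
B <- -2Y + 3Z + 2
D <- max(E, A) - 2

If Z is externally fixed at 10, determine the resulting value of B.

20

Under do(Z=10), the mechanism Z <- -E + 3A + 5 is discarded; Z is fixed at 10.
Y = min(E, A) + 6  [with E=6, A=0]  = 6
B = -2Y + 3Z + 2  [with Y=6, Z=10]  = 20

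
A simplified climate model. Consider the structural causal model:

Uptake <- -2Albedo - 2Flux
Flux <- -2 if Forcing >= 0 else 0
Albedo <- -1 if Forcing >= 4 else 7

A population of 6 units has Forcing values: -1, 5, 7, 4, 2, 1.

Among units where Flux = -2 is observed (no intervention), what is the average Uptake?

Conditioning on Flux=-2 selects the 5 unit(s) with Forcing ∈ {5, 7, 4, 2, 1}. Their Uptake values: 6, 6, 6, -10, -10. Mean = -0.4.

-0.4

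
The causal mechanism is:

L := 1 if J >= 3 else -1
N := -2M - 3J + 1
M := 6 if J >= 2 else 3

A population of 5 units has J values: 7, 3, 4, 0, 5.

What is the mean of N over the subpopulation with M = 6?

-25.25

E[N|M=6] averages over only the 4 units with M=6 (J = 7, 3, 4, 5): N = -32, -20, -23, -26, mean -25.25.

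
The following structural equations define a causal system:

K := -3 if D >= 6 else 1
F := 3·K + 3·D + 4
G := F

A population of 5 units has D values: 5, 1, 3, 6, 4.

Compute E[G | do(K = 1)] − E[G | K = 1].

The intervention sets K=1 in all 5 units regardless of D. Recomputing G per unit gives 22, 10, 16, 25, 19; average 18.4.
E[G|K=1] averages over only the 4 units with K=1 (D = 5, 1, 3, 4): G = 22, 10, 16, 19, mean 16.75.
Difference = 18.4 − 16.75 = 1.65.

1.65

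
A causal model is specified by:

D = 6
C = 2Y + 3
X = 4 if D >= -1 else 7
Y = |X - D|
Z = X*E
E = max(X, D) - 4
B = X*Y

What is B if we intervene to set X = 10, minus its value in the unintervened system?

do(X=10) replaces the equation X = 4 if D >= -1 else 7 with the constant X = 10.
Y = |X - D|  [with X=10, D=6]  = 4
B = X*Y  [with X=10, Y=4]  = 40
Without intervention: X = 4 if D >= -1 else 7  [with D=6]  = 4; Y = |X - D|  [with X=4, D=6]  = 2; B = X*Y  [with X=4, Y=2]  = 8.
Change = 40 − 8 = 32.

32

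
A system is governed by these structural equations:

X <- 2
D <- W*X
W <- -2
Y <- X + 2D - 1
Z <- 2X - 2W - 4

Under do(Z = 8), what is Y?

Intervening sets Z = 8 and removes its equation (Z <- 2X - 2W - 4).
No directed path runs from Z to Y, so Y keeps its natural value.
D = W*X  [with W=-2, X=2]  = -4
Y = X + 2D - 1  [with X=2, D=-4]  = -7

-7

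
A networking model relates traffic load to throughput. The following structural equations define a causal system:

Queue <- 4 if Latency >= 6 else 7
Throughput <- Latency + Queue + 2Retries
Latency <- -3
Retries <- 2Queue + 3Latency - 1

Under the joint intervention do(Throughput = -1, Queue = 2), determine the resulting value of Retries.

Setting Throughput = -1, Queue = 2 by intervention discards those variables' equations.
Retries = 2Queue + 3Latency - 1  [with Queue=2, Latency=-3]  = -6

-6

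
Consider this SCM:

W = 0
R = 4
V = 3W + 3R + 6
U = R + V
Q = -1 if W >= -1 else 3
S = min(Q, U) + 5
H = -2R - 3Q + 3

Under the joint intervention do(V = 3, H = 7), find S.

4

Under do(V = 3, H = 7), each intervened variable's structural equation is replaced by its fixed value.
U = R + V  [with R=4, V=3]  = 7
Q = -1 if W >= -1 else 3  [with W=0]  = -1
S = min(Q, U) + 5  [with Q=-1, U=7]  = 4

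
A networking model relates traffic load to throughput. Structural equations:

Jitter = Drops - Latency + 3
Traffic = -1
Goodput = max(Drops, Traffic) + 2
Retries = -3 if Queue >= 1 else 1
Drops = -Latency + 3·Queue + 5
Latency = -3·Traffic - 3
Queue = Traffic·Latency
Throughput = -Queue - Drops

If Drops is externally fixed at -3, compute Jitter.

0

Under do(Drops=-3), the mechanism Drops = -Latency + 3·Queue + 5 is discarded; Drops is fixed at -3.
Latency = -3·Traffic - 3  [with Traffic=-1]  = 0
Jitter = Drops - Latency + 3  [with Drops=-3, Latency=0]  = 0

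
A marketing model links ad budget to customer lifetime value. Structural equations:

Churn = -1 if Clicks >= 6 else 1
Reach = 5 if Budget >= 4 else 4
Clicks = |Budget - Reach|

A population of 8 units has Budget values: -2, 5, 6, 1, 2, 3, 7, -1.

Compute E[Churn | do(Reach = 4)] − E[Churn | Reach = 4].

0.15

Every unit gets Reach=4 under the intervention. Churn values become -1, 1, 1, 1, 1, 1, 1, 1; E[Churn|do(Reach=4)] = 0.75.
E[Churn|Reach=4] averages over only the 5 units with Reach=4 (Budget = -2, 1, 2, 3, -1): Churn = -1, 1, 1, 1, 1, mean 0.6.
Difference = 0.75 − 0.6 = 0.15.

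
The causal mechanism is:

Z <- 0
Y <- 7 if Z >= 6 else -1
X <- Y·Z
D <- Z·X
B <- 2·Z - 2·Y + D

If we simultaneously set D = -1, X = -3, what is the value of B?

1

The joint intervention fixes D = -1, X = -3, removing each variable's own equation.
Y = 7 if Z >= 6 else -1  [with Z=0]  = -1
B = 2·Z - 2·Y + D  [with Z=0, Y=-1, D=-1]  = 1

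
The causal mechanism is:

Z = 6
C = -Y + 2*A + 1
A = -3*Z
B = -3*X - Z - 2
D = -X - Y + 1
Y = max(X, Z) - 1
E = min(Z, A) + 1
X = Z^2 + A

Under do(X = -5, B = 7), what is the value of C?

-40

The joint intervention fixes X = -5, B = 7, removing each variable's own equation.
A = -3*Z  [with Z=6]  = -18
Y = max(X, Z) - 1  [with X=-5, Z=6]  = 5
C = -Y + 2*A + 1  [with Y=5, A=-18]  = -40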